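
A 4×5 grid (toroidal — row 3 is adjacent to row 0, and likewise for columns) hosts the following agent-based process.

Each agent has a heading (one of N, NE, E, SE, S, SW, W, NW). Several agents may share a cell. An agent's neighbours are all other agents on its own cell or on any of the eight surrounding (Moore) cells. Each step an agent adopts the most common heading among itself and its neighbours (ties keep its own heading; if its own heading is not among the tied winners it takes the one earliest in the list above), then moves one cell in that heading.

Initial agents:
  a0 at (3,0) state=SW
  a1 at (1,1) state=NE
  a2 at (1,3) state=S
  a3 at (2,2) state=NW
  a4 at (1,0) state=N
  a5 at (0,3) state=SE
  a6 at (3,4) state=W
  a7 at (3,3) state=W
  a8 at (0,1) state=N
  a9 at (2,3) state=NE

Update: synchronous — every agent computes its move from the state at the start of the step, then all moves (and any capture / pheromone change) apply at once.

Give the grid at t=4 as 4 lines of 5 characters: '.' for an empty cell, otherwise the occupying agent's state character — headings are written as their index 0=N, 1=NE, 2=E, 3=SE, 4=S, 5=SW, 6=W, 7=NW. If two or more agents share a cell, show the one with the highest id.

....6
66...
6...6
6...6

t=1: a0@(0,4):SW a1@(0,1):N a2@(2,3):S a3@(1,3):NE a4@(0,0):N a5@(0,2):W a6@(3,3):W a7@(3,2):W a8@(3,1):N a9@(2,2):W
t=2: a0@(1,3):SW a1@(3,1):N a2@(2,2):W a3@(1,2):W a4@(3,0):N a5@(0,1):W a6@(3,2):W a7@(3,1):W a8@(2,1):N a9@(2,1):W
t=3: a0@(1,2):W a1@(3,0):W a2@(2,1):W a3@(1,1):W a4@(2,0):N a5@(0,0):W a6@(3,1):W a7@(3,0):W a8@(2,0):W a9@(2,0):W
t=4: a0@(1,1):W a1@(3,4):W a2@(2,0):W a3@(1,0):W a4@(2,4):W a5@(0,4):W a6@(3,0):W a7@(3,4):W a8@(2,4):W a9@(2,4):W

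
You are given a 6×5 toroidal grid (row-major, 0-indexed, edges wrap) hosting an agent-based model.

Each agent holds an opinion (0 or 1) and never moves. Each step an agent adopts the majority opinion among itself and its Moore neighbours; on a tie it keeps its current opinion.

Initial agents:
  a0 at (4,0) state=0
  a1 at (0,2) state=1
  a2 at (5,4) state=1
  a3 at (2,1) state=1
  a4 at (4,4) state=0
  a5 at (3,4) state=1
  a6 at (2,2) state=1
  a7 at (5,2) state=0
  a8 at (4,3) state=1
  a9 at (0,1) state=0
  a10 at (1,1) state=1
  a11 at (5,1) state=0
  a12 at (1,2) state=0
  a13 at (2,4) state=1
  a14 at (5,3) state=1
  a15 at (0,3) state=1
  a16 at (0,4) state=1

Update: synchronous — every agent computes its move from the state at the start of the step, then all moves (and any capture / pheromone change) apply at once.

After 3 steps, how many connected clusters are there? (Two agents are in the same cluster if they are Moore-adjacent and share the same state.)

1

t=1: a0@(4,0):0 a1@(0,2):1 a2@(5,4):1 a3@(2,1):1 a4@(4,4):1 a5@(3,4):1 a6@(2,2):1 a7@(5,2):1 a8@(4,3):1 a9@(0,1):0 a10@(1,1):1 a11@(5,1):0 a12@(1,2):1 a13@(2,4):1 a14@(5,3):1 a15@(0,3):1 a16@(0,4):1
t=2: a0@(4,0):1 a1@(0,2):1 a2@(5,4):1 a3@(2,1):1 a4@(4,4):1 a5@(3,4):1 a6@(2,2):1 a7@(5,2):1 a8@(4,3):1 a9@(0,1):1 a10@(1,1):1 a11@(5,1):0 a12@(1,2):1 a13@(2,4):1 a14@(5,3):1 a15@(0,3):1 a16@(0,4):1
t=3: a0@(4,0):1 a1@(0,2):1 a2@(5,4):1 a3@(2,1):1 a4@(4,4):1 a5@(3,4):1 a6@(2,2):1 a7@(5,2):1 a8@(4,3):1 a9@(0,1):1 a10@(1,1):1 a11@(5,1):1 a12@(1,2):1 a13@(2,4):1 a14@(5,3):1 a15@(0,3):1 a16@(0,4):1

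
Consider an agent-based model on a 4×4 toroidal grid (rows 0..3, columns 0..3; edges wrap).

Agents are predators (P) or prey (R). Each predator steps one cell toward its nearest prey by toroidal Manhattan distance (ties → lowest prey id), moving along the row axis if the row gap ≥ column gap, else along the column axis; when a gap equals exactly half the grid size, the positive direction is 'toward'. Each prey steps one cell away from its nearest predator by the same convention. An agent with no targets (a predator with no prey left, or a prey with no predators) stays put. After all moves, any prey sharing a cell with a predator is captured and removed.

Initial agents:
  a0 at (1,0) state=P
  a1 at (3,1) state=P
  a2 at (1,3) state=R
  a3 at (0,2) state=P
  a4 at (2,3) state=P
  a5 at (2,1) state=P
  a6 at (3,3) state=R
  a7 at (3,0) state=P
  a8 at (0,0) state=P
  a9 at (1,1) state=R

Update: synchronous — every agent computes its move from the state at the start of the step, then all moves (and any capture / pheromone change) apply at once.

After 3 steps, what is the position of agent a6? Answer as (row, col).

t=1: a0@(1,3):P a1@(3,2):P a3@(1,2):P a4@(1,3):P a5@(1,1):P a6@(0,3):R a7@(3,3):P a8@(1,0):P
t=2: a0@(0,3):P a1@(0,2):P a3@(0,2):P a4@(0,3):P a5@(1,2):P a6@(3,3):R a7@(0,3):P a8@(0,0):P
t=3: a0@(3,3):P a1@(3,2):P a3@(3,2):P a4@(3,3):P a5@(2,2):P a6@(2,3):R a7@(3,3):P a8@(3,0):P

(2, 3)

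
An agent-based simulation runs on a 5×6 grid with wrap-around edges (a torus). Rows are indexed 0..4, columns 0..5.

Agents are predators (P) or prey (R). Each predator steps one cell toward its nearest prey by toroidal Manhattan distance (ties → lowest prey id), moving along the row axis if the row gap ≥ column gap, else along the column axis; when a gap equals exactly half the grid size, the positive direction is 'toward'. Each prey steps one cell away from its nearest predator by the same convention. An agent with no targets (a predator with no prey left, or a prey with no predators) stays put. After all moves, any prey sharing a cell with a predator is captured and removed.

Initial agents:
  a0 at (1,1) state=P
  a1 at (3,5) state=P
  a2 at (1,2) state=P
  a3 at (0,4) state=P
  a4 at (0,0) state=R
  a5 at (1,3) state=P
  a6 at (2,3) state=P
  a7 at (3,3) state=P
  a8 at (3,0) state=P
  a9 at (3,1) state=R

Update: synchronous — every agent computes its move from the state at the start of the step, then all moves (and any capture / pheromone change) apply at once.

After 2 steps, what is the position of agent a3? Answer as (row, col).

t=1: a0@(0,1):P a1@(3,0):P a2@(1,1):P a3@(0,5):P a4@(4,0):R a5@(1,4):P a6@(2,2):P a7@(3,2):P a8@(3,1):P
t=2: a0@(4,1):P a1@(4,0):P a2@(0,1):P a3@(4,5):P a4@(0,0):R a5@(0,4):P a6@(3,2):P a7@(3,1):P a8@(4,1):P

(4, 5)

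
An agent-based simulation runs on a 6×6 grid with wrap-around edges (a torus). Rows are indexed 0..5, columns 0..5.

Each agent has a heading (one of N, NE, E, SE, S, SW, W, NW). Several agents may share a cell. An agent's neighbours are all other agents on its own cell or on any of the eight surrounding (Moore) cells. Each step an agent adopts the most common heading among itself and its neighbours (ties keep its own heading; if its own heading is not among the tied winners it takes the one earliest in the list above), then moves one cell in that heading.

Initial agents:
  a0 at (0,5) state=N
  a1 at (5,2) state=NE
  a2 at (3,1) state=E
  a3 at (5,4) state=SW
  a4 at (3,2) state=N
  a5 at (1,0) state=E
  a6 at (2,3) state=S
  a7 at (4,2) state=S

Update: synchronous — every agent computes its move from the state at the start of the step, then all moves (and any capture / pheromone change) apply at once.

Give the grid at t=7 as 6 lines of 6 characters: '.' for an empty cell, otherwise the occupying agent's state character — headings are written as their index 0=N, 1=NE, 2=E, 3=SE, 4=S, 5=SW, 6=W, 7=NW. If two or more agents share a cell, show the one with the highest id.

...5..
......
......
..44..
..44..
..44.0

t=1: a0@(5,5):N a1@(4,3):NE a2@(3,2):E a3@(0,3):SW a4@(4,2):S a5@(1,1):E a6@(3,3):S a7@(5,2):S
t=2: a0@(4,5):N a1@(5,3):S a2@(4,2):S a3@(1,2):SW a4@(5,2):S a5@(1,2):E a6@(4,3):S a7@(0,2):S
t=3: a0@(3,5):N a1@(0,3):S a2@(5,2):S a3@(2,1):SW a4@(0,2):S a5@(1,3):E a6@(5,3):S a7@(1,2):S
t=4: a0@(2,5):N a1@(1,3):S a2@(0,2):S a3@(3,0):SW a4@(1,2):S a5@(2,3):S a6@(0,3):S a7@(2,2):S
t=5: a0@(1,5):N a1@(2,3):S a2@(1,2):S a3@(4,5):SW a4@(2,2):S a5@(3,3):S a6@(1,3):S a7@(3,2):S
t=6: a0@(0,5):N a1@(3,3):S a2@(2,2):S a3@(5,4):SW a4@(3,2):S a5@(4,3):S a6@(2,3):S a7@(4,2):S
t=7: a0@(5,5):N a1@(4,3):S a2@(3,2):S a3@(0,3):SW a4@(4,2):S a5@(5,3):S a6@(3,3):S a7@(5,2):S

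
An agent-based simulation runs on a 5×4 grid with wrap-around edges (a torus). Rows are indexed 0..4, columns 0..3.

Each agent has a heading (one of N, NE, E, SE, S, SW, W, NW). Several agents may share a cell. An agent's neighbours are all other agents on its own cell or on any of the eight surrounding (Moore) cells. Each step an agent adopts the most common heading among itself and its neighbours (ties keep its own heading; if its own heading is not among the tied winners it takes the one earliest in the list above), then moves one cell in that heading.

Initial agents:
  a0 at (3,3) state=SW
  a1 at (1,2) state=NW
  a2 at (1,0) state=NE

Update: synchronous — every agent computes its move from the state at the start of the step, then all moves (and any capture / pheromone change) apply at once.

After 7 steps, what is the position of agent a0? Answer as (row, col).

t=1: a0@(4,2):SW a1@(0,1):NW a2@(0,1):NE
t=2: a0@(0,1):SW a1@(4,0):NW a2@(4,2):NE
t=3: a0@(1,0):SW a1@(3,3):NW a2@(3,3):NE
t=4: a0@(2,3):SW a1@(2,2):NW a2@(2,0):NE
t=5: a0@(3,2):SW a1@(1,1):NW a2@(1,1):NE
t=6: a0@(4,1):SW a1@(0,0):NW a2@(0,2):NE
t=7: a0@(0,0):SW a1@(4,3):NW a2@(4,3):NE

(0, 0)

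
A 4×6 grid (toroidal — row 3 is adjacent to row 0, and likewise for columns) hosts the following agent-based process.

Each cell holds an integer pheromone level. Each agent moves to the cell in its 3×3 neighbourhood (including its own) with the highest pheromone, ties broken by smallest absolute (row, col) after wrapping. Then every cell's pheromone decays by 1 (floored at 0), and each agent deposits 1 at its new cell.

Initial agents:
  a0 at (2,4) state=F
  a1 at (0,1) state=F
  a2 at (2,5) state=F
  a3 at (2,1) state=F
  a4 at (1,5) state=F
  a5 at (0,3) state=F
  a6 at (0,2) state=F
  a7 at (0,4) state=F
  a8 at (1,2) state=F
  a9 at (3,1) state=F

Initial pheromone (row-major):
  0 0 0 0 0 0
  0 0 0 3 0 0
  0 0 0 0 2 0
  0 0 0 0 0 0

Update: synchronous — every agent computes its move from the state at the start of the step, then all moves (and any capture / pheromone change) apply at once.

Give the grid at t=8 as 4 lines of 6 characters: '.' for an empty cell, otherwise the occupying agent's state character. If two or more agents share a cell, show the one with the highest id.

t=1: a0@(1,3) a1@(0,0) a2@(2,4) a3@(1,0) a4@(2,4) a5@(1,3) a6@(1,3) a7@(1,3) a8@(1,3) a9@(0,0) | pheromone: 2 0 0 0 0 0 / 1 0 0 7 0 0 / 0 0 0 0 3 0 / 0 0 0 0 0 0
t=2: a0@(1,3) a1@(0,0) a2@(1,3) a3@(0,0) a4@(1,3) a5@(1,3) a6@(1,3) a7@(1,3) a8@(1,3) a9@(0,0) | pheromone: 4 0 0 0 0 0 / 0 0 0 13 0 0 / 0 0 0 0 2 0 / 0 0 0 0 0 0
t=3: a0@(1,3) a1@(0,0) a2@(1,3) a3@(0,0) a4@(1,3) a5@(1,3) a6@(1,3) a7@(1,3) a8@(1,3) a9@(0,0) | pheromone: 6 0 0 0 0 0 / 0 0 0 19 0 0 / 0 0 0 0 1 0 / 0 0 0 0 0 0
t=4: a0@(1,3) a1@(0,0) a2@(1,3) a3@(0,0) a4@(1,3) a5@(1,3) a6@(1,3) a7@(1,3) a8@(1,3) a9@(0,0) | pheromone: 8 0 0 0 0 0 / 0 0 0 25 0 0 / 0 0 0 0 0 0 / 0 0 0 0 0 0
t=5: a0@(1,3) a1@(0,0) a2@(1,3) a3@(0,0) a4@(1,3) a5@(1,3) a6@(1,3) a7@(1,3) a8@(1,3) a9@(0,0) | pheromone: 10 0 0 0 0 0 / 0 0 0 31 0 0 / 0 0 0 0 0 0 / 0 0 0 0 0 0
t=6: a0@(1,3) a1@(0,0) a2@(1,3) a3@(0,0) a4@(1,3) a5@(1,3) a6@(1,3) a7@(1,3) a8@(1,3) a9@(0,0) | pheromone: 12 0 0 0 0 0 / 0 0 0 37 0 0 / 0 0 0 0 0 0 / 0 0 0 0 0 0
t=7: a0@(1,3) a1@(0,0) a2@(1,3) a3@(0,0) a4@(1,3) a5@(1,3) a6@(1,3) a7@(1,3) a8@(1,3) a9@(0,0) | pheromone: 14 0 0 0 0 0 / 0 0 0 43 0 0 / 0 0 0 0 0 0 / 0 0 0 0 0 0
t=8: a0@(1,3) a1@(0,0) a2@(1,3) a3@(0,0) a4@(1,3) a5@(1,3) a6@(1,3) a7@(1,3) a8@(1,3) a9@(0,0) | pheromone: 16 0 0 0 0 0 / 0 0 0 49 0 0 / 0 0 0 0 0 0 / 0 0 0 0 0 0

F.....
...F..
......
......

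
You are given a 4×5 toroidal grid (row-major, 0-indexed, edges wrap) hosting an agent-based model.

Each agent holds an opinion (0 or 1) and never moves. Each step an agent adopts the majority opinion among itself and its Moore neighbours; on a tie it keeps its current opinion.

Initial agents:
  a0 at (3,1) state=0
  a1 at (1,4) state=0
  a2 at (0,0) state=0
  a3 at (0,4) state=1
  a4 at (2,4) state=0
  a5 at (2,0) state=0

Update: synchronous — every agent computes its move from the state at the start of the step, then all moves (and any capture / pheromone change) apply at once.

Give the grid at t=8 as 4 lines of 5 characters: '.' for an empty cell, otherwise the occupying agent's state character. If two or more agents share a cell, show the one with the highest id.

t=1: a0@(3,1):0 a1@(1,4):0 a2@(0,0):0 a3@(0,4):0 a4@(2,4):0 a5@(2,0):0
t=2: (unchanged — steady state)

0...0
....0
0...0
.0...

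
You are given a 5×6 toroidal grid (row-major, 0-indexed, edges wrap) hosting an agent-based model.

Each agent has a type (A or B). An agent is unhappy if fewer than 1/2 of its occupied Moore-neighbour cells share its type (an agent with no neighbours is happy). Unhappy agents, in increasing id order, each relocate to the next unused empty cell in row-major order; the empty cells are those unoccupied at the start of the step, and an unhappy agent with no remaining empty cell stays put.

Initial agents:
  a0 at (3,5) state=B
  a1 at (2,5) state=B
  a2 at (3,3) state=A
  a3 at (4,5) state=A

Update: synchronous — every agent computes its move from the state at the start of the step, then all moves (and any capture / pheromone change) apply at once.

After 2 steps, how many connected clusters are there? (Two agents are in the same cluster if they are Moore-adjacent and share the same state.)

t=1: a0@(3,5):B a1@(2,5):B a2@(3,3):A a3@(0,0):A
t=2: (unchanged — steady state)

3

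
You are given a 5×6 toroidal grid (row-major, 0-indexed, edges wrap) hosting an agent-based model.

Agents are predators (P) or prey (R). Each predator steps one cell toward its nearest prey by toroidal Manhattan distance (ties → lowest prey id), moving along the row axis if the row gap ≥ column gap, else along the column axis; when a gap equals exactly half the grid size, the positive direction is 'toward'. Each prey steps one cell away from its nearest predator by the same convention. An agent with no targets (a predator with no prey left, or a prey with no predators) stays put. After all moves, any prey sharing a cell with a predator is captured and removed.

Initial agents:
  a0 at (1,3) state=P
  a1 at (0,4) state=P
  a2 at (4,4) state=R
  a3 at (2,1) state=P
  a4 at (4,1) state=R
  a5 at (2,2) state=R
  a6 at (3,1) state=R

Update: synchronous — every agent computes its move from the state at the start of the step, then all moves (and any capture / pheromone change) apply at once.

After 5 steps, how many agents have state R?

t=1: a0@(2,3):P a1@(4,4):P a2@(3,4):R a3@(2,2):P a4@(0,1):R a6@(4,1):R
t=2: a0@(3,3):P a1@(3,4):P a2@(2,4):R a3@(2,3):P a4@(4,1):R a6@(4,0):R
t=3: a0@(2,3):P a1@(2,4):P a2@(1,4):R a3@(2,4):P a4@(4,0):R a6@(4,1):R
t=4: a0@(1,3):P a1@(1,4):P a2@(0,4):R a3@(1,4):P a4@(0,0):R a6@(0,1):R
t=5: a0@(0,3):P a1@(0,4):P a2@(4,4):R a3@(0,4):P a4@(0,1):R a6@(0,0):R

3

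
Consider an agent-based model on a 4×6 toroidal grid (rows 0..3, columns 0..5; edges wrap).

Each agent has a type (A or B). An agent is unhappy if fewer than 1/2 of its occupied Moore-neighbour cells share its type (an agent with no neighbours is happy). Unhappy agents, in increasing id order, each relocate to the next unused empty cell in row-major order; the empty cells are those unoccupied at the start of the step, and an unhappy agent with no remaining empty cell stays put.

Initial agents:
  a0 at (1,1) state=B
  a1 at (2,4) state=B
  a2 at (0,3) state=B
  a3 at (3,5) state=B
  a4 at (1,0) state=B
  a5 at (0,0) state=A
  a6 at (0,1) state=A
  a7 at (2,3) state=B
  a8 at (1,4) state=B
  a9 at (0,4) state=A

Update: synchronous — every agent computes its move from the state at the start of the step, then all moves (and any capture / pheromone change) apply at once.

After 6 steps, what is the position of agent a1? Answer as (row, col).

t=1: a0@(0,2):B a1@(2,4):B a2@(0,3):B a3@(0,5):B a4@(1,2):B a5@(1,3):A a6@(1,5):A a7@(2,3):B a8@(1,4):B a9@(2,0):A
t=2: a0@(0,2):B a1@(2,4):B a2@(0,3):B a3@(0,5):B a4@(1,2):B a5@(0,0):A a6@(0,1):A a7@(2,3):B a8@(1,4):B a9@(2,0):A
t=3: a0@(0,2):B a1@(2,4):B a2@(0,3):B a3@(0,5):B a4@(1,2):B a5@(0,0):A a6@(0,4):A a7@(2,3):B a8@(1,4):B a9@(2,0):A
t=4: a0@(0,2):B a1@(2,4):B a2@(0,3):B a3@(0,1):B a4@(1,2):B a5@(1,0):A a6@(1,1):A a7@(2,3):B a8@(1,4):B a9@(2,0):A
t=5: a0@(0,2):B a1@(2,4):B a2@(0,3):B a3@(0,1):B a4@(1,2):B a5@(1,0):A a6@(0,0):A a7@(2,3):B a8@(1,4):B a9@(2,0):A
t=6: (unchanged — steady state)

(2, 4)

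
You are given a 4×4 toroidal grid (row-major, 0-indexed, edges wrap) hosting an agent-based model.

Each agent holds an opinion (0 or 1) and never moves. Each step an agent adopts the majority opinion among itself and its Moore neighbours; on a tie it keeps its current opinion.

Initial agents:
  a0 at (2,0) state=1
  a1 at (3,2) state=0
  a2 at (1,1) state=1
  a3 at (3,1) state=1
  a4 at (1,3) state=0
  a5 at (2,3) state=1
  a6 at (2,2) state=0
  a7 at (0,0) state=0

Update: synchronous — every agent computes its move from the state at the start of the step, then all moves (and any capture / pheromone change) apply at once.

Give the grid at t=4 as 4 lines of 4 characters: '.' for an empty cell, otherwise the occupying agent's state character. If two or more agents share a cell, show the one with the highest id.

0...
.0.0
0.00
.00.

t=1: a0@(2,0):1 a1@(3,2):0 a2@(1,1):1 a3@(3,1):0 a4@(1,3):0 a5@(2,3):0 a6@(2,2):0 a7@(0,0):0
t=2: a0@(2,0):0 a1@(3,2):0 a2@(1,1):1 a3@(3,1):0 a4@(1,3):0 a5@(2,3):0 a6@(2,2):0 a7@(0,0):0
t=3: a0@(2,0):0 a1@(3,2):0 a2@(1,1):0 a3@(3,1):0 a4@(1,3):0 a5@(2,3):0 a6@(2,2):0 a7@(0,0):0
t=4: (unchanged — steady state)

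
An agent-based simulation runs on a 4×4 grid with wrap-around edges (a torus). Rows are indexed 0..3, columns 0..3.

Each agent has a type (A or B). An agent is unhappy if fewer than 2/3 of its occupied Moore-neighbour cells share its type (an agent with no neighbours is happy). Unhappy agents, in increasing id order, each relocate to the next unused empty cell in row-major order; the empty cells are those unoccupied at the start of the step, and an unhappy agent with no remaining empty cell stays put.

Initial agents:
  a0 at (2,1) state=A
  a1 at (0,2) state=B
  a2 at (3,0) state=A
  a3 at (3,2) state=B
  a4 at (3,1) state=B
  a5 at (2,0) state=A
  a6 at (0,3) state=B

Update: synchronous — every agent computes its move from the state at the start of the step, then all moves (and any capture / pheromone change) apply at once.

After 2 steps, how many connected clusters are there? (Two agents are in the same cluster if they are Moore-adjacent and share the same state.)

2

t=1: a0@(0,0):A a1@(0,2):B a2@(0,1):A a3@(3,2):B a4@(1,0):B a5@(2,0):A a6@(0,3):B
t=2: a0@(1,1):A a1@(0,2):B a2@(1,2):A a3@(3,2):B a4@(1,3):B a5@(2,1):A a6@(0,3):B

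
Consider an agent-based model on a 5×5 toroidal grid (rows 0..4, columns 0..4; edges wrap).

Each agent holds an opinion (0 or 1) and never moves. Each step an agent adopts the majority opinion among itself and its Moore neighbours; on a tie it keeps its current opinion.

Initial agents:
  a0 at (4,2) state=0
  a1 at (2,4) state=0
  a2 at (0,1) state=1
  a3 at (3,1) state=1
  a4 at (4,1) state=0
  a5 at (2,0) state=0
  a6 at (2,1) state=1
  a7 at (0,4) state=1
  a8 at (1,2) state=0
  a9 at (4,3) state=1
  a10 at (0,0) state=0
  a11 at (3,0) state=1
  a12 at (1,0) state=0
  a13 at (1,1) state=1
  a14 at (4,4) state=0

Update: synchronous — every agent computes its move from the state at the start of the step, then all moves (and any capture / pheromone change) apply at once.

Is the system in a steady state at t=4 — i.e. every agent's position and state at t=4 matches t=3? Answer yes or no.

no

t=1: a0@(4,2):1 a1@(2,4):0 a2@(0,1):0 a3@(3,1):1 a4@(4,1):0 a5@(2,0):1 a6@(2,1):1 a7@(0,4):0 a8@(1,2):1 a9@(4,3):1 a10@(0,0):0 a11@(3,0):0 a12@(1,0):0 a13@(1,1):0 a14@(4,4):1
t=2: a0@(4,2):1 a1@(2,4):0 a2@(0,1):0 a3@(3,1):1 a4@(4,1):0 a5@(2,0):0 a6@(2,1):1 a7@(0,4):0 a8@(1,2):1 a9@(4,3):1 a10@(0,0):0 a11@(3,0):1 a12@(1,0):0 a13@(1,1):0 a14@(4,4):0
t=3: a0@(4,2):1 a1@(2,4):0 a2@(0,1):0 a3@(3,1):1 a4@(4,1):0 a5@(2,0):0 a6@(2,1):1 a7@(0,4):0 a8@(1,2):1 a9@(4,3):1 a10@(0,0):0 a11@(3,0):0 a12@(1,0):0 a13@(1,1):0 a14@(4,4):0
t=4: a0@(4,2):1 a1@(2,4):0 a2@(0,1):0 a3@(3,1):1 a4@(4,1):0 a5@(2,0):0 a6@(2,1):0 a7@(0,4):0 a8@(1,2):1 a9@(4,3):1 a10@(0,0):0 a11@(3,0):0 a12@(1,0):0 a13@(1,1):0 a14@(4,4):0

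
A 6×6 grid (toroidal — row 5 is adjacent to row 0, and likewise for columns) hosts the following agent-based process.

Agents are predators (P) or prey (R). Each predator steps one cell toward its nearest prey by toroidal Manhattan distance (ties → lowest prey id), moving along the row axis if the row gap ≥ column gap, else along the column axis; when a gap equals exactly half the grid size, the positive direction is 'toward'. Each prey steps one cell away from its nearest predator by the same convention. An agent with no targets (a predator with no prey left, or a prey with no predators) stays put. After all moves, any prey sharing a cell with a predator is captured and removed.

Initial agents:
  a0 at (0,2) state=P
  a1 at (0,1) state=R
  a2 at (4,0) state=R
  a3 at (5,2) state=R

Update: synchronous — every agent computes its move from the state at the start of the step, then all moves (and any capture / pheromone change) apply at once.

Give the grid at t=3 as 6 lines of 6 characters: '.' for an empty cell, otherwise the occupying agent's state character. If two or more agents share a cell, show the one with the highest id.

t=1: a0@(0,1):P a1@(0,0):R a2@(3,0):R a3@(4,2):R
t=2: a0@(0,0):P a1@(0,5):R a2@(2,0):R a3@(3,2):R
t=3: a0@(0,5):P a1@(0,4):R a2@(3,0):R a3@(2,2):R

....RP
......
..R...
R.....
......
......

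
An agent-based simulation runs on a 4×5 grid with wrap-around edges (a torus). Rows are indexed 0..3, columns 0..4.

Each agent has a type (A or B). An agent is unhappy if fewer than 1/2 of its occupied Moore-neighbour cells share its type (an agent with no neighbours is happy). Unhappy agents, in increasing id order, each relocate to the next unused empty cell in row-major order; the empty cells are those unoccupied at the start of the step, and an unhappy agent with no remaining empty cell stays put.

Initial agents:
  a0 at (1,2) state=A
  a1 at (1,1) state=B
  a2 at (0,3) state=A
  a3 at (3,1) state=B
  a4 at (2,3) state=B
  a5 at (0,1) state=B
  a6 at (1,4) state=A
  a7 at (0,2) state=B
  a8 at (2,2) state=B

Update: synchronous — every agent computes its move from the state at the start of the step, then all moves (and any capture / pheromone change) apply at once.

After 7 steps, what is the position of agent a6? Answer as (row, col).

t=1: a0@(0,0):A a1@(1,1):B a2@(0,3):A a3@(3,1):B a4@(0,4):B a5@(0,1):B a6@(1,4):A a7@(0,2):B a8@(2,2):B
t=2: a0@(1,0):A a1@(1,1):B a2@(1,2):A a3@(3,1):B a4@(1,3):B a5@(0,1):B a6@(1,4):A a7@(0,2):B a8@(2,2):B
t=3: a0@(0,0):A a1@(1,1):B a2@(0,3):A a3@(3,1):B a4@(1,3):B a5@(0,1):B a6@(1,4):A a7@(0,2):B a8@(2,2):B
t=4: a0@(0,4):A a1@(1,1):B a2@(1,0):A a3@(3,1):B a4@(1,3):B a5@(0,1):B a6@(1,4):A a7@(0,2):B a8@(2,2):B
t=5: (unchanged — steady state)

(1, 4)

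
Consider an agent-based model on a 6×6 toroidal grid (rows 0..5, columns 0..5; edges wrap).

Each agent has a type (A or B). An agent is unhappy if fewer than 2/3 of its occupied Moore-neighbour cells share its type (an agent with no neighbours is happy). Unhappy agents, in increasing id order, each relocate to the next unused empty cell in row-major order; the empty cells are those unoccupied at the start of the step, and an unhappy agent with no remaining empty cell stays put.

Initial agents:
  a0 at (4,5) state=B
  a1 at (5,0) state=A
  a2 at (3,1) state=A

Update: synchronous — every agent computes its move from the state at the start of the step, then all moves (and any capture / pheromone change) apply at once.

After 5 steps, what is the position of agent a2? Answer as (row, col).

t=1: a0@(0,0):B a1@(0,1):A a2@(3,1):A
t=2: a0@(0,2):B a1@(0,3):A a2@(3,1):A
t=3: a0@(0,0):B a1@(0,1):A a2@(3,1):A
t=4: a0@(0,2):B a1@(0,3):A a2@(3,1):A
t=5: a0@(0,0):B a1@(0,1):A a2@(3,1):A

(3, 1)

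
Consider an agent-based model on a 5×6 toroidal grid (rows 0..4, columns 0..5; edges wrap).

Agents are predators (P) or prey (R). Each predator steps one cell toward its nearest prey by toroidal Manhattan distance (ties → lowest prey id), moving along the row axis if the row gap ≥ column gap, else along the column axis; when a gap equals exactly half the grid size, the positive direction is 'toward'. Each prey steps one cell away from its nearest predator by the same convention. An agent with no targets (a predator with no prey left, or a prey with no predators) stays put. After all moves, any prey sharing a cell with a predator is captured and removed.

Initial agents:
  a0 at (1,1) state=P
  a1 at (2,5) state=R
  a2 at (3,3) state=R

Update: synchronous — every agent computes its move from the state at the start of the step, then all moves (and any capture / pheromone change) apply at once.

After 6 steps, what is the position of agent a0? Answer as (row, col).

t=1: a0@(1,0):P a1@(2,4):R a2@(4,3):R
t=2: a0@(1,5):P a1@(2,3):R a2@(4,2):R
t=3: a0@(1,4):P a1@(2,2):R a2@(4,1):R
t=4: a0@(1,3):P a1@(2,1):R a2@(4,0):R
t=5: a0@(1,2):P a1@(2,0):R a2@(4,5):R
t=6: a0@(1,1):P a1@(2,5):R a2@(4,4):R

(1, 1)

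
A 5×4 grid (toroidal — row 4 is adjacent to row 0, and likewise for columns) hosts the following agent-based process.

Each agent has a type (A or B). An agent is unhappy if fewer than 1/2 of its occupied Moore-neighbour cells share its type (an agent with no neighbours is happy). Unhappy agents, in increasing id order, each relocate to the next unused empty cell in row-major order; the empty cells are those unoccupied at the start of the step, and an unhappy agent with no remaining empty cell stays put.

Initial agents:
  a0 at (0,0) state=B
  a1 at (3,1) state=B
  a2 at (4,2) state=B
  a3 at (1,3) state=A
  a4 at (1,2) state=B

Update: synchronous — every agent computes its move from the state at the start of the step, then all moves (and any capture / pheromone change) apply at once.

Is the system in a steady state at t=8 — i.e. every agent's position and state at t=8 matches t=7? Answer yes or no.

no

t=1: a0@(0,1):B a1@(3,1):B a2@(4,2):B a3@(0,2):A a4@(0,3):B
t=2: a0@(0,1):B a1@(3,1):B a2@(4,2):B a3@(0,0):A a4@(0,3):B
t=3: a0@(0,1):B a1@(3,1):B a2@(4,2):B a3@(0,2):A a4@(0,3):B
t=4: a0@(0,1):B a1@(3,1):B a2@(4,2):B a3@(0,0):A a4@(0,3):B
t=5: a0@(0,1):B a1@(3,1):B a2@(4,2):B a3@(0,2):A a4@(0,3):B
t=6: a0@(0,1):B a1@(3,1):B a2@(4,2):B a3@(0,0):A a4@(0,3):B
t=7: a0@(0,1):B a1@(3,1):B a2@(4,2):B a3@(0,2):A a4@(0,3):B
t=8: a0@(0,1):B a1@(3,1):B a2@(4,2):B a3@(0,0):A a4@(0,3):B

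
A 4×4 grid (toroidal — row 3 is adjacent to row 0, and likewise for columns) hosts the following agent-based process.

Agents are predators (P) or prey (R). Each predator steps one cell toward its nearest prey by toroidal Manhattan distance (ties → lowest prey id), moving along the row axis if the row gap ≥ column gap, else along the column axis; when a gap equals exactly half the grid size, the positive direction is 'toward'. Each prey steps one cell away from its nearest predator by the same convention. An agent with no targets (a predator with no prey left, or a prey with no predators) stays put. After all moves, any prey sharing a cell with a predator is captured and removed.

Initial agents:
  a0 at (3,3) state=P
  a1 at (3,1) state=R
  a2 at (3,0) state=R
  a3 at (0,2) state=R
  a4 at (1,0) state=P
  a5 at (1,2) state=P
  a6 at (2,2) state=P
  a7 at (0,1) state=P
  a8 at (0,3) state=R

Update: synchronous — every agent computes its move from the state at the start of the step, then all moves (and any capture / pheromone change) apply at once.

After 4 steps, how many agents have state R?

0

t=1: a0@(3,0):P a1@(2,1):R a4@(2,0):P a5@(0,2):P a6@(3,2):P a7@(3,1):P a8@(1,3):R
t=2: a0@(2,0):P a4@(2,1):P a5@(1,2):P a6@(2,2):P a7@(2,1):P a8@(0,3):R
t=3: a0@(3,0):P a4@(3,1):P a5@(0,2):P a6@(3,2):P a7@(3,1):P a8@(3,3):R
t=4: a0@(3,3):P a4@(3,2):P a5@(3,2):P a6@(3,3):P a7@(3,2):P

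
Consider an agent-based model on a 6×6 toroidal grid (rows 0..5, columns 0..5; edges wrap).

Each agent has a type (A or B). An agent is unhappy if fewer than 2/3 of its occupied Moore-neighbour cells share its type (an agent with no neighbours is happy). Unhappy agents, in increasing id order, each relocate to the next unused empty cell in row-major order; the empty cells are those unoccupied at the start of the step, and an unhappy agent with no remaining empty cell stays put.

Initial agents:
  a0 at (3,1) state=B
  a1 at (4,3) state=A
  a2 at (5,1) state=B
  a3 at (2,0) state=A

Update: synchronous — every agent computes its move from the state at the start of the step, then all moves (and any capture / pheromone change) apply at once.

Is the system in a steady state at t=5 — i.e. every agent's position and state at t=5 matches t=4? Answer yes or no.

t=1: a0@(0,0):B a1@(4,3):A a2@(5,1):B a3@(0,1):A
t=2: a0@(0,2):B a1@(4,3):A a2@(0,3):B a3@(0,4):A
t=3: a0@(0,2):B a1@(4,3):A a2@(0,0):B a3@(0,1):A
t=4: a0@(0,3):B a1@(4,3):A a2@(0,4):B a3@(0,5):A
t=5: a0@(0,3):B a1@(4,3):A a2@(0,0):B a3@(0,1):A

no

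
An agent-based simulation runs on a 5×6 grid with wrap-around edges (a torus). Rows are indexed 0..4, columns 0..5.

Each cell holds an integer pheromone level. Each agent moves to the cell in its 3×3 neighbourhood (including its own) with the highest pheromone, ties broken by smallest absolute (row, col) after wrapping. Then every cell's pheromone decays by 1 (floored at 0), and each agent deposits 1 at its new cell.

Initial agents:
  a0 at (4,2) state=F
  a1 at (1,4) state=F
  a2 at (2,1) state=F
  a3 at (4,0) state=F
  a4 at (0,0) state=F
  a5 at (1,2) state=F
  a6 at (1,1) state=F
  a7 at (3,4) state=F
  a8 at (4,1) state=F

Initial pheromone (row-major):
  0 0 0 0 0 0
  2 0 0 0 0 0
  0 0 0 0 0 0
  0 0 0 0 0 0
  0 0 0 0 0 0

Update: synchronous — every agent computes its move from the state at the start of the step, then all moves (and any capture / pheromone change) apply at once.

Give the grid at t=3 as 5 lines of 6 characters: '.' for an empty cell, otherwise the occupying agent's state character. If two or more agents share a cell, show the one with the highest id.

t=1: a0@(0,1) a1@(0,3) a2@(1,0) a3@(0,0) a4@(1,0) a5@(0,1) a6@(1,0) a7@(2,3) a8@(0,0) | pheromone: 2 2 0 1 0 0 / 4 0 0 0 0 0 / 0 0 0 1 0 0 / 0 0 0 0 0 0 / 0 0 0 0 0 0
t=2: a0@(1,0) a1@(0,3) a2@(1,0) a3@(1,0) a4@(1,0) a5@(1,0) a6@(1,0) a7@(2,3) a8@(1,0) | pheromone: 1 1 0 1 0 0 / 10 0 0 0 0 0 / 0 0 0 1 0 0 / 0 0 0 0 0 0 / 0 0 0 0 0 0
t=3: a0@(1,0) a1@(0,3) a2@(1,0) a3@(1,0) a4@(1,0) a5@(1,0) a6@(1,0) a7@(2,3) a8@(1,0) | pheromone: 0 0 0 1 0 0 / 16 0 0 0 0 0 / 0 0 0 1 0 0 / 0 0 0 0 0 0 / 0 0 0 0 0 0

...F..
F.....
...F..
......
......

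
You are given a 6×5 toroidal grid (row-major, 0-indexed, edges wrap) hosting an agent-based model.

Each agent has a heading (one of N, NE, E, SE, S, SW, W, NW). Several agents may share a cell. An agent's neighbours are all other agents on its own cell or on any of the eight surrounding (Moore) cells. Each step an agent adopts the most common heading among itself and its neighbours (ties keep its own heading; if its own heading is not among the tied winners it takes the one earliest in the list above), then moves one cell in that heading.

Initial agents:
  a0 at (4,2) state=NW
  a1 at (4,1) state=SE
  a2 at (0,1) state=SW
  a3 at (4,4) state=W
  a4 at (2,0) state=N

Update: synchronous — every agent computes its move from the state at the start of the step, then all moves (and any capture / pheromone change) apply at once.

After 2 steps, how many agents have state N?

1

t=1: a0@(3,1):NW a1@(5,2):SE a2@(1,0):SW a3@(4,3):W a4@(1,0):N
t=2: a0@(2,0):NW a1@(0,3):SE a2@(2,4):SW a3@(4,2):W a4@(0,0):N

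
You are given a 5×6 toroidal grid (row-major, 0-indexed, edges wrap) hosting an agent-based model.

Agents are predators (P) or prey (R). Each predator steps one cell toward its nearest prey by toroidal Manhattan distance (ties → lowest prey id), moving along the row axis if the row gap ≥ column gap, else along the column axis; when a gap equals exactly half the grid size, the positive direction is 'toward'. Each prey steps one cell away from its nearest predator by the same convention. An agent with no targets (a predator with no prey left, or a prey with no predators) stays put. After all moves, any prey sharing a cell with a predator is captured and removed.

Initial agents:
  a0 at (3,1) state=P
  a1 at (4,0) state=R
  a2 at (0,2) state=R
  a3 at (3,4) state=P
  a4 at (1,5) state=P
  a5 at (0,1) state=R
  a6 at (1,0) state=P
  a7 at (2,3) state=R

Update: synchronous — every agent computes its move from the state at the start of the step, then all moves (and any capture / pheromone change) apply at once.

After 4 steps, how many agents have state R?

t=1: a0@(4,1):P a2@(1,2):R a3@(2,4):P a4@(0,5):P a5@(1,1):R a6@(0,0):P a7@(1,3):R
t=2: a0@(0,1):P a2@(2,2):R a3@(1,4):P a4@(0,0):P a5@(2,1):R a6@(1,0):P a7@(0,3):R
t=3: a0@(1,1):P a2@(3,2):R a3@(0,4):P a4@(1,0):P a5@(3,1):R a6@(2,0):P
t=4: a0@(2,1):P a2@(4,2):R a3@(4,4):P a4@(2,0):P a5@(4,1):R a6@(3,0):P

2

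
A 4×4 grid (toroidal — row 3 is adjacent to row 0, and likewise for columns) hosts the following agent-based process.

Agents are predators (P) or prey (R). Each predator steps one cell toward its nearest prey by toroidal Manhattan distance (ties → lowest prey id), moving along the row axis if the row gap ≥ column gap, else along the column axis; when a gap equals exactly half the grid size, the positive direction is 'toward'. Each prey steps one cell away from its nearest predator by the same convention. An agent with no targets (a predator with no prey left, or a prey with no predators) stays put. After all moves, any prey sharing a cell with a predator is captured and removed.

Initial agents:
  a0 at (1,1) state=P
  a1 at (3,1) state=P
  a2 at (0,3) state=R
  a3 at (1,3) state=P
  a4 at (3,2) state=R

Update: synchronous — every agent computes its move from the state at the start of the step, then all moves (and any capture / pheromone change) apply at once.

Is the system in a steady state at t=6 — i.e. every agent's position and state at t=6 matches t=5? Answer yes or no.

t=1: a0@(1,2):P a1@(3,2):P a2@(3,3):R a3@(0,3):P a4@(3,3):R
t=2: a0@(2,2):P a1@(3,3):P a2@(3,0):R a3@(3,3):P a4@(3,0):R
t=3: a0@(2,3):P a1@(3,0):P a2@(3,1):R a3@(3,0):P a4@(3,1):R
t=4: a0@(2,0):P a1@(3,1):P a2@(3,2):R a3@(3,1):P a4@(3,2):R
t=5: a0@(2,1):P a1@(3,2):P a2@(3,3):R a3@(3,2):P a4@(3,3):R
t=6: a0@(2,2):P a1@(3,3):P a2@(3,0):R a3@(3,3):P a4@(3,0):R

no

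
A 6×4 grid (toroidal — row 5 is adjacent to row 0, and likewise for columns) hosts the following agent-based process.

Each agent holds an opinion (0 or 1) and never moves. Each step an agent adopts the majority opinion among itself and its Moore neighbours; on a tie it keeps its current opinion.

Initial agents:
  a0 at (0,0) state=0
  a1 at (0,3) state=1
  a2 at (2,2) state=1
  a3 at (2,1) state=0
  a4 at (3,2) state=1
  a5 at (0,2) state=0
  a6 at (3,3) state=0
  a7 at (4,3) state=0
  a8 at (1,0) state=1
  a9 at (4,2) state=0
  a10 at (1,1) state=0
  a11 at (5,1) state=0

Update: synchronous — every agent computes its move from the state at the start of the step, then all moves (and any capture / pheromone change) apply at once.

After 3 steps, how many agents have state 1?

t=1: a0@(0,0):0 a1@(0,3):1 a2@(2,2):0 a3@(2,1):1 a4@(3,2):0 a5@(0,2):0 a6@(3,3):0 a7@(4,3):0 a8@(1,0):0 a9@(4,2):0 a10@(1,1):0 a11@(5,1):0
t=2: a0@(0,0):0 a1@(0,3):0 a2@(2,2):0 a3@(2,1):0 a4@(3,2):0 a5@(0,2):0 a6@(3,3):0 a7@(4,3):0 a8@(1,0):0 a9@(4,2):0 a10@(1,1):0 a11@(5,1):0
t=3: (unchanged — steady state)

0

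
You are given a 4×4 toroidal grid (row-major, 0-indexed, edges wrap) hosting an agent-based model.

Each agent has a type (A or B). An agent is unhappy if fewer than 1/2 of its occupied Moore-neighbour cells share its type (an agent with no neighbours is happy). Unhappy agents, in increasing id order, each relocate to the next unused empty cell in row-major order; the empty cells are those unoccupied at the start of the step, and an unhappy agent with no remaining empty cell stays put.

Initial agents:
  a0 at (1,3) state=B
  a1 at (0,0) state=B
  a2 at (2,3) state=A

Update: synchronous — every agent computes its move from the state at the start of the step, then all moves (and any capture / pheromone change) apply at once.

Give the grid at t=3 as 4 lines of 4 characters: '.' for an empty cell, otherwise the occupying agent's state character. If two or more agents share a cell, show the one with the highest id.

t=1: a0@(1,3):B a1@(0,0):B a2@(0,1):A
t=2: a0@(1,3):B a1@(0,0):B a2@(0,2):A
t=3: a0@(1,3):B a1@(0,0):B a2@(0,1):A

BA..
...B
....
....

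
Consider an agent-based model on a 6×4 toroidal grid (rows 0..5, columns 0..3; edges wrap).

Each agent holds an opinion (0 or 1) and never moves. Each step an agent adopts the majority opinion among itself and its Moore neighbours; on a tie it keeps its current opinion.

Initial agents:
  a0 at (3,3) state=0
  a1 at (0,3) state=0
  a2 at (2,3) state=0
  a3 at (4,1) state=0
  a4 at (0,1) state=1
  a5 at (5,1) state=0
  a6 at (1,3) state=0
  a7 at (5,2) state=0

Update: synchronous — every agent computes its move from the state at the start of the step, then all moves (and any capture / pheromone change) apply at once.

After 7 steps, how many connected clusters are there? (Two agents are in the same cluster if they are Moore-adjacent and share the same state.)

t=1: a0@(3,3):0 a1@(0,3):0 a2@(2,3):0 a3@(4,1):0 a4@(0,1):0 a5@(5,1):0 a6@(1,3):0 a7@(5,2):0
t=2: (unchanged — steady state)

1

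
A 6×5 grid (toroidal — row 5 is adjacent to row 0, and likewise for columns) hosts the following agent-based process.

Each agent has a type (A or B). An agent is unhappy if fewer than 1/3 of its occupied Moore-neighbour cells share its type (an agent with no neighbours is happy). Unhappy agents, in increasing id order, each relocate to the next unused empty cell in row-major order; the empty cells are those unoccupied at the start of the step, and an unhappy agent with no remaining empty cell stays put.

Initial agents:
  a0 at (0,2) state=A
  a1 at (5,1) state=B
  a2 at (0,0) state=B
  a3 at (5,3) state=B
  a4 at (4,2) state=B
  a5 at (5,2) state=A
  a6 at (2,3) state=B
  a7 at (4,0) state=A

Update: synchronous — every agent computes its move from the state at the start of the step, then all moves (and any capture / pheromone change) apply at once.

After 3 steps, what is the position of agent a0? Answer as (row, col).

t=1: a0@(0,2):A a1@(5,1):B a2@(0,0):B a3@(5,3):B a4@(4,2):B a5@(0,1):A a6@(2,3):B a7@(0,3):A
t=2: (unchanged — steady state)

(0, 2)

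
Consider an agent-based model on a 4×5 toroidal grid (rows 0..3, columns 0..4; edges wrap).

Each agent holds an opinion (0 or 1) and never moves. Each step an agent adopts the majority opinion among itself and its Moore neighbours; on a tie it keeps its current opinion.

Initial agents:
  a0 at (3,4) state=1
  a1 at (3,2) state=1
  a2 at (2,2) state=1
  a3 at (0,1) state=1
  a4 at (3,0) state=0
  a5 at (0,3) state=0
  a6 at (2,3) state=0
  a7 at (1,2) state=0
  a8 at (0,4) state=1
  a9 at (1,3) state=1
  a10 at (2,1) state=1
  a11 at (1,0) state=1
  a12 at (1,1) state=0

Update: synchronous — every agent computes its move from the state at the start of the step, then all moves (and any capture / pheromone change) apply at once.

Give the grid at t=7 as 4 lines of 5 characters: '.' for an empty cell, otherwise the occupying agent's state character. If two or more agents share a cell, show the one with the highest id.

t=1: a0@(3,4):0 a1@(3,2):1 a2@(2,2):1 a3@(0,1):1 a4@(3,0):1 a5@(0,3):1 a6@(2,3):1 a7@(1,2):0 a8@(0,4):1 a9@(1,3):1 a10@(2,1):1 a11@(1,0):1 a12@(1,1):1
t=2: a0@(3,4):1 a1@(3,2):1 a2@(2,2):1 a3@(0,1):1 a4@(3,0):1 a5@(0,3):1 a6@(2,3):1 a7@(1,2):1 a8@(0,4):1 a9@(1,3):1 a10@(2,1):1 a11@(1,0):1 a12@(1,1):1
t=3: (unchanged — steady state)

.1.11
1111.
.111.
1.1.1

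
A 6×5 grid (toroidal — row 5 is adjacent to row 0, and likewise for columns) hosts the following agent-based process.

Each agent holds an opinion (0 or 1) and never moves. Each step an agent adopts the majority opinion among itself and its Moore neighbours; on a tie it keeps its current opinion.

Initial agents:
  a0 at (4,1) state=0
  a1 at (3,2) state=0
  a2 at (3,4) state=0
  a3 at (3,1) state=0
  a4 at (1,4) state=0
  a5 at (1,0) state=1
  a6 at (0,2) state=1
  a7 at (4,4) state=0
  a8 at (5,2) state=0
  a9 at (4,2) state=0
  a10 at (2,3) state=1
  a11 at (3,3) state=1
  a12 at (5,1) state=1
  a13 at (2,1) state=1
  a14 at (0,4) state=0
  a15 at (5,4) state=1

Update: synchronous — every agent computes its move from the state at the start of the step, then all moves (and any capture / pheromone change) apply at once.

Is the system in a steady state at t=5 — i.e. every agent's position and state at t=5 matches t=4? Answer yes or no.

t=1: a0@(4,1):0 a1@(3,2):0 a2@(3,4):0 a3@(3,1):0 a4@(1,4):0 a5@(1,0):1 a6@(0,2):1 a7@(4,4):0 a8@(5,2):0 a9@(4,2):0 a10@(2,3):0 a11@(3,3):0 a12@(5,1):0 a13@(2,1):1 a14@(0,4):0 a15@(5,4):0
t=2: a0@(4,1):0 a1@(3,2):0 a2@(3,4):0 a3@(3,1):0 a4@(1,4):0 a5@(1,0):1 a6@(0,2):0 a7@(4,4):0 a8@(5,2):0 a9@(4,2):0 a10@(2,3):0 a11@(3,3):0 a12@(5,1):0 a13@(2,1):1 a14@(0,4):0 a15@(5,4):0
t=3: (unchanged — steady state)

yes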